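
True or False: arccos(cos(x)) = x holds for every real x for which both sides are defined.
False.

Claim: arccos(cos(x)) = x.
Test a specific point where both sides are defined: x = -π/6.
LHS = arccos(cos(x)) ≈ 0.5236
RHS = x ≈ -0.5236
Since 0.5236 ≠ -0.5236, the equation fails at this point, so it cannot hold for every real x for which both sides are defined.
arccos only returns values in [0, π], so arccos(cos(x)) = x holds only for x in that interval, not for all real x.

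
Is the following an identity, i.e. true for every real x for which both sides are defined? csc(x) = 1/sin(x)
Yes, this is an identity.

Claim: csc(x) = 1/sin(x).
Reasoning: csc(x) is by definition the reciprocal of sin(x), wherever sin(x) ≠ 0.
So the two sides agree for every real x for which both sides are defined.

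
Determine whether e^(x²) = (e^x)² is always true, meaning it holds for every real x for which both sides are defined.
No, this is NOT an identity.

Claim: e^(x²) = (e^x)².
Test a specific point where both sides are defined: x = -1.
LHS = e^(x²) ≈ 2.7183
RHS = (e^x)² ≈ 0.1353
Since 2.7183 ≠ 0.1353, the equation fails at this point, so it cannot hold for every real x for which both sides are defined.
(e^x)² = e^(2x), and 2x ≠ x² in general.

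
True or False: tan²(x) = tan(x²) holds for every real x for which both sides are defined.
False.

Claim: tan²(x) = tan(x²).
Test a specific point where both sides are defined: x = 3π/4.
LHS = tan²(x) ≈ 1.0000
RHS = tan(x²) ≈ -0.8977
Since 1.0000 ≠ -0.8977, the equation fails at this point, so it cannot hold for every real x for which both sides are defined.
tan²(x) means (tan x)², squaring the output; tan(x²) squares the input. These are different functions.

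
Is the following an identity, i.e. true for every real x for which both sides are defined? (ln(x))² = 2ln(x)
No, this is NOT an identity.

Claim: (ln(x))² = 2ln(x).
Test a specific point where both sides are defined: x = 4.
LHS = (ln(x))² ≈ 1.9218
RHS = 2ln(x) ≈ 2.7726
Since 1.9218 ≠ 2.7726, the equation fails at this point, so it cannot hold for every real x for which both sides are defined.
2ln(x) equals ln(x²), which is not the same as (ln x)².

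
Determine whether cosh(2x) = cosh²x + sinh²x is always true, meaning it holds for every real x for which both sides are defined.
Claim: cosh(2x) = cosh²x + sinh²x.
Reasoning: cosh²x = (e^(2x) + 2 + e^(-2x))/4 and sinh²x = (e^(2x) - 2 + e^(-2x))/4. Adding gives (2e^(2x) + 2e^(-2x))/4 = (e^(2x) + e^(-2x))/2 = cosh(2x).
So the two sides agree for every real x for which both sides are defined.

Conclusion: Yes, this is an identity.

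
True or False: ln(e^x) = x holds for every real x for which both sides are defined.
Claim: ln(e^x) = x.
Reasoning: ln is the inverse of the exponential: ln(e^x) asks for the exponent p with e^p = e^x, and since e^p is one-to-one that exponent is p = x.
So the two sides agree for every real x for which both sides are defined.

Conclusion: True.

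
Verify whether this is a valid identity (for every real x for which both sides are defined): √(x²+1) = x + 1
Claim: √(x²+1) = x + 1.
Test a specific point where both sides are defined: x = 1.
LHS = √(x²+1) ≈ 1.4142
RHS = x + 1 ≈ 2.0000
Since 1.4142 ≠ 2.0000, the equation fails at this point, so it cannot hold for every real x for which both sides are defined.
(x+1)² = x² + 2x + 1 ≠ x² + 1 unless x = 0.

Conclusion: No, this is NOT an identity.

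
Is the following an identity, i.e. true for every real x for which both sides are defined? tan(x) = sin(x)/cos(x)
Yes, this is an identity.

Claim: tan(x) = sin(x)/cos(x).
Reasoning: For an angle x whose terminal point on the unit circle is (cos x, sin x), tan(x) is defined as the ratio (second coordinate)/(first coordinate) = sin(x)/cos(x), wherever cos(x) ≠ 0.
So the two sides agree for every real x for which both sides are defined.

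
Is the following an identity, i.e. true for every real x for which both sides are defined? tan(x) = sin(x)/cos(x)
Yes, this is an identity.

Claim: tan(x) = sin(x)/cos(x).
Reasoning: For an angle x whose terminal point on the unit circle is (cos x, sin x), tan(x) is defined as the ratio (second coordinate)/(first coordinate) = sin(x)/cos(x), wherever cos(x) ≠ 0.
So the two sides agree for every real x for which both sides are defined.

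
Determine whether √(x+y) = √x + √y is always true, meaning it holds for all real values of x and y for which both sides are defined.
No, this is NOT an identity.

Claim: √(x+y) = √x + √y.
Test a specific point where both sides are defined: x = 2, y = 1.
LHS = √(x+y) ≈ 1.7321
RHS = √x + √y ≈ 2.4142
Since 1.7321 ≠ 2.4142, the equation fails at this point, so it cannot hold for all real values of x and y for which both sides are defined.
Squaring the right side gives x + 2√(xy) + y, not x + y.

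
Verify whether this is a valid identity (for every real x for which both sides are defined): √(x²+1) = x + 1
No, this is NOT an identity.

Claim: √(x²+1) = x + 1.
Test a specific point where both sides are defined: x = 4.
LHS = √(x²+1) ≈ 4.1231
RHS = x + 1 ≈ 5.0000
Since 4.1231 ≠ 5.0000, the equation fails at this point, so it cannot hold for every real x for which both sides are defined.
(x+1)² = x² + 2x + 1 ≠ x² + 1 unless x = 0.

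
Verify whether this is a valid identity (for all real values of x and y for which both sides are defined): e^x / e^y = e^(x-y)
Claim: e^x / e^y = e^(x-y).
Reasoning: 1/e^y = e^(-y), so e^x / e^y = e^x · e^(-y) = e^(x + (-y)) = e^(x-y) by the product rule for exponents.
So the two sides agree for all real values of x and y for which both sides are defined.

Conclusion: Yes, this is an identity.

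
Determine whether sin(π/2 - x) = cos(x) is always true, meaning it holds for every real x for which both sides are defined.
Claim: sin(π/2 - x) = cos(x).
Reasoning: Use sin(u - v) = sin(u)cos(v) - cos(u)sin(v) with u = π/2, v = x: sin(π/2)cos(x) - cos(π/2)sin(x) = 1·cos(x) - 0·sin(x) = cos(x).
So the two sides agree for every real x for which both sides are defined.

Conclusion: Yes, this is an identity.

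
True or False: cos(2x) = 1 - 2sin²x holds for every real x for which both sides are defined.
Claim: cos(2x) = 1 - 2sin²x.
Reasoning: cos(2x) = cos²x - sin²x. Replace cos²x by 1 - sin²x: (1 - sin²x) - sin²x = 1 - 2sin²x.
So the two sides agree for every real x for which both sides are defined.

Conclusion: True.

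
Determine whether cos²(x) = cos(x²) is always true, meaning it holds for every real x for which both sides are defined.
No, this is NOT an identity.

Claim: cos²(x) = cos(x²).
Test a specific point where both sides are defined: x = -π/4.
LHS = cos²(x) ≈ 0.5000
RHS = cos(x²) ≈ 0.8157
Since 0.5000 ≠ 0.8157, the equation fails at this point, so it cannot hold for every real x for which both sides are defined.
cos²(x) means (cos x)², squaring the output; cos(x²) squares the input. These are different functions.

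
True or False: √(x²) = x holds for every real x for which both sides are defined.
Claim: √(x²) = x.
Test a specific point where both sides are defined: x = -3.
LHS = √(x²) ≈ 3.0000
RHS = x ≈ -3.0000
Since 3.0000 ≠ -3.0000, the equation fails at this point, so it cannot hold for every real x for which both sides are defined.
√(x²) = |x|, which differs from x whenever x < 0 (both sides are defined for every real x).

Conclusion: False.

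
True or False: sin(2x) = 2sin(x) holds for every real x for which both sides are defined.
False.

Claim: sin(2x) = 2sin(x).
Test a specific point where both sides are defined: x = 2π/3.
LHS = sin(2x) ≈ -0.8660
RHS = 2sin(x) ≈ 1.7321
Since -0.8660 ≠ 1.7321, the equation fails at this point, so it cannot hold for every real x for which both sides are defined.
The correct double-angle formula is sin(2x) = 2sin(x)cos(x).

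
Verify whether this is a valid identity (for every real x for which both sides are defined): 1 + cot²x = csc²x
Claim: 1 + cot²x = csc²x.
Reasoning: Start from sin²x + cos²x = 1 and divide every term by sin²x (allowed wherever cot x and csc x are defined): 1 + cot²x = 1/sin²x = csc²x.
So the two sides agree for every real x for which both sides are defined.

Conclusion: Yes, this is an identity.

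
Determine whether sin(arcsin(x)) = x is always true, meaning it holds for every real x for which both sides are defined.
Yes, this is an identity.

Claim: sin(arcsin(x)) = x.
Reasoning: For -1 ≤ x ≤ 1 (where arcsin is defined), arcsin(x) is by definition an angle whose sine equals x. Taking the sine of that angle returns x. (Note the other order, arcsin(sin x) = x, is NOT an identity.)
So the two sides agree for every real x for which both sides are defined.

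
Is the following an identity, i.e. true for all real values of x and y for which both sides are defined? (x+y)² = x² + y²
Claim: (x+y)² = x² + y².
Test a specific point where both sides are defined: x = 3/2, y = 1.
LHS = (x+y)² ≈ 6.2500
RHS = x² + y² ≈ 3.2500
Since 6.2500 ≠ 3.2500, the equation fails at this point, so it cannot hold for all real values of x and y for which both sides are defined.
The correct expansion is (x+y)² = x² + 2xy + y²; the cross term 2xy is missing.

Conclusion: No, this is NOT an identity.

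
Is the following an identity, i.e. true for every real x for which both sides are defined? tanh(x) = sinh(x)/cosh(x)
Yes, this is an identity.

Claim: tanh(x) = sinh(x)/cosh(x).
Reasoning: tanh(x) is defined as sinh(x)/cosh(x) = (e^x - e^-x)/(e^x + e^-x); cosh(x) ≥ 1 is never zero, so this holds for every real x.
So the two sides agree for every real x for which both sides are defined.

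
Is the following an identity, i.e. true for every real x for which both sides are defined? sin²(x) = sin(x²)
Claim: sin²(x) = sin(x²).
Test a specific point where both sides are defined: x = π/4.
LHS = sin²(x) ≈ 0.5000
RHS = sin(x²) ≈ 0.5785
Since 0.5000 ≠ 0.5785, the equation fails at this point, so it cannot hold for every real x for which both sides are defined.
sin²(x) means (sin x)², squaring the output; sin(x²) squares the input. These are different functions.

Conclusion: No, this is NOT an identity.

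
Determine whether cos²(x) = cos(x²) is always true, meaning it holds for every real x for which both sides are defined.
Claim: cos²(x) = cos(x²).
Test a specific point where both sides are defined: x = 3π/4.
LHS = cos²(x) ≈ 0.5000
RHS = cos(x²) ≈ 0.7442
Since 0.5000 ≠ 0.7442, the equation fails at this point, so it cannot hold for every real x for which both sides are defined.
cos²(x) means (cos x)², squaring the output; cos(x²) squares the input. These are different functions.

Conclusion: No, this is NOT an identity.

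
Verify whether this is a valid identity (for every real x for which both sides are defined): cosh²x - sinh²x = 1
Yes, this is an identity.

Claim: cosh²x - sinh²x = 1.
Reasoning: With cosh(x) = (e^x + e^-x)/2 and sinh(x) = (e^x - e^-x)/2: cosh²x = (e^(2x) + 2 + e^(-2x))/4 and sinh²x = (e^(2x) - 2 + e^(-2x))/4. Subtracting leaves 4/4 = 1.
So the two sides agree for every real x for which both sides are defined.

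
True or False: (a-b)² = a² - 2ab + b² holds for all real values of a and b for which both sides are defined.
True.

Claim: (a-b)² = a² - 2ab + b².
Reasoning: Expand: (a-b)² = (a-b)(a-b) = a·a - a·b - b·a + b·b = a² - 2ab + b².
So the two sides agree for all real values of a and b for which both sides are defined.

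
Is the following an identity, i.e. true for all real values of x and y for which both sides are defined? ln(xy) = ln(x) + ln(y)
Yes, this is an identity.

Claim: ln(xy) = ln(x) + ln(y).
Reasoning: Both sides are simultaneously defined only when x, y > 0. Write x = e^p, y = e^q (p = ln x, q = ln y). Then xy = e^p · e^q = e^(p+q), so ln(xy) = p + q = ln(x) + ln(y).
So the two sides agree for all real values of x and y for which both sides are defined.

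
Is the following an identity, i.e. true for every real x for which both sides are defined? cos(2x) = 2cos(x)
No, this is NOT an identity.

Claim: cos(2x) = 2cos(x).
Test a specific point where both sides are defined: x = -π/2.
LHS = cos(2x) ≈ -1.0000
RHS = 2cos(x) ≈ 0.0000
Since -1.0000 ≠ 0.0000, the equation fails at this point, so it cannot hold for every real x for which both sides are defined.
The correct double-angle formula is cos(2x) = cos²x - sin²x.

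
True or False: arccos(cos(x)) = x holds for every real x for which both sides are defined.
False.

Claim: arccos(cos(x)) = x.
Test a specific point where both sides are defined: x = -π/2.
LHS = arccos(cos(x)) ≈ 1.5708
RHS = x ≈ -1.5708
Since 1.5708 ≠ -1.5708, the equation fails at this point, so it cannot hold for every real x for which both sides are defined.
arccos only returns values in [0, π], so arccos(cos(x)) = x holds only for x in that interval, not for all real x.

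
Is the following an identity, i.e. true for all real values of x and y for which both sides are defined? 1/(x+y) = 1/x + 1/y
Claim: 1/(x+y) = 1/x + 1/y.
Test a specific point where both sides are defined: x = 2, y = 3.
LHS = 1/(x+y) ≈ 0.2000
RHS = 1/x + 1/y ≈ 0.8333
Since 0.2000 ≠ 0.8333, the equation fails at this point, so it cannot hold for all real values of x and y for which both sides are defined.
1/x + 1/y = (x+y)/(xy), which is not 1/(x+y).

Conclusion: No, this is NOT an identity.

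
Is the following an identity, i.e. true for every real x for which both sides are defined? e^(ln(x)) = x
Yes, this is an identity.

Claim: e^(ln(x)) = x.
Reasoning: For x > 0, ln(x) is by definition the exponent p such that e^p = x. Raising e to that exponent therefore returns x: e^(ln x) = x.
So the two sides agree for every real x for which both sides are defined.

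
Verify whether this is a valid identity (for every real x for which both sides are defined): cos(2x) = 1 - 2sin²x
Yes, this is an identity.

Claim: cos(2x) = 1 - 2sin²x.
Reasoning: cos(2x) = cos²x - sin²x. Replace cos²x by 1 - sin²x: (1 - sin²x) - sin²x = 1 - 2sin²x.
So the two sides agree for every real x for which both sides are defined.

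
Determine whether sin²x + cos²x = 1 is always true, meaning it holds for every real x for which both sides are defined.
Claim: sin²x + cos²x = 1.
Reasoning: The point (cos x, sin x) lies on the unit circle X² + Y² = 1, so cos²x + sin²x = 1 for every real x.
So the two sides agree for every real x for which both sides are defined.

Conclusion: Yes, this is an identity.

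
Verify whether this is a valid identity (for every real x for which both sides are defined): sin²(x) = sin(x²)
Claim: sin²(x) = sin(x²).
Test a specific point where both sides are defined: x = -π/3.
LHS = sin²(x) ≈ 0.7500
RHS = sin(x²) ≈ 0.8897
Since 0.7500 ≠ 0.8897, the equation fails at this point, so it cannot hold for every real x for which both sides are defined.
sin²(x) means (sin x)², squaring the output; sin(x²) squares the input. These are different functions.

Conclusion: No, this is NOT an identity.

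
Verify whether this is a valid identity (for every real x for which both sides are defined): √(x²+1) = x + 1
No, this is NOT an identity.

Claim: √(x²+1) = x + 1.
Test a specific point where both sides are defined: x = 4.
LHS = √(x²+1) ≈ 4.1231
RHS = x + 1 ≈ 5.0000
Since 4.1231 ≠ 5.0000, the equation fails at this point, so it cannot hold for every real x for which both sides are defined.
(x+1)² = x² + 2x + 1 ≠ x² + 1 unless x = 0.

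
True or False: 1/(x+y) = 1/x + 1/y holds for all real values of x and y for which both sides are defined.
False.

Claim: 1/(x+y) = 1/x + 1/y.
Test a specific point where both sides are defined: x = -1, y = 3.
LHS = 1/(x+y) ≈ 0.5000
RHS = 1/x + 1/y ≈ -0.6667
Since 0.5000 ≠ -0.6667, the equation fails at this point, so it cannot hold for all real values of x and y for which both sides are defined.
1/x + 1/y = (x+y)/(xy), which is not 1/(x+y).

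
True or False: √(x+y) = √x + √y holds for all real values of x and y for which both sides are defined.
Claim: √(x+y) = √x + √y.
Test a specific point where both sides are defined: x = 1/2, y = 3.
LHS = √(x+y) ≈ 1.8708
RHS = √x + √y ≈ 2.4392
Since 1.8708 ≠ 2.4392, the equation fails at this point, so it cannot hold for all real values of x and y for which both sides are defined.
Squaring the right side gives x + 2√(xy) + y, not x + y.

Conclusion: False.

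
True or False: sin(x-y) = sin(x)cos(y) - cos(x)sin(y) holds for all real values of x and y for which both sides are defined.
Claim: sin(x-y) = sin(x)cos(y) - cos(x)sin(y).
Reasoning: Replace y by -y in sin(x+y) = sin(x)cos(y) + cos(x)sin(y) and use cos(-y) = cos(y), sin(-y) = -sin(y): sin(x-y) = sin(x)cos(y) - cos(x)sin(y).
So the two sides agree for all real values of x and y for which both sides are defined.

Conclusion: True.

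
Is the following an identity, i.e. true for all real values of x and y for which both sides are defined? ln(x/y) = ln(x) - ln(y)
Yes, this is an identity.

Claim: ln(x/y) = ln(x) - ln(y).
Reasoning: Both sides are simultaneously defined only when x, y > 0. Write x = e^p, y = e^q. Then x/y = e^(p-q), so ln(x/y) = p - q = ln(x) - ln(y).
So the two sides agree for all real values of x and y for which both sides are defined.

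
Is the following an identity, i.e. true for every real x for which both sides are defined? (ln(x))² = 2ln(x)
Claim: (ln(x))² = 2ln(x).
Test a specific point where both sides are defined: x = 2.
LHS = (ln(x))² ≈ 0.4805
RHS = 2ln(x) ≈ 1.3863
Since 0.4805 ≠ 1.3863, the equation fails at this point, so it cannot hold for every real x for which both sides are defined.
2ln(x) equals ln(x²), which is not the same as (ln x)².

Conclusion: No, this is NOT an identity.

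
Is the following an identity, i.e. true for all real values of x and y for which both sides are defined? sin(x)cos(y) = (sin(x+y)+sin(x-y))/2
Claim: sin(x)cos(y) = (sin(x+y)+sin(x-y))/2.
Reasoning: sin(x+y) = sin(x)cos(y) + cos(x)sin(y) and sin(x-y) = sin(x)cos(y) - cos(x)sin(y). Adding, sin(x+y) + sin(x-y) = 2sin(x)cos(y); divide by 2.
So the two sides agree for all real values of x and y for which both sides are defined.

Conclusion: Yes, this is an identity.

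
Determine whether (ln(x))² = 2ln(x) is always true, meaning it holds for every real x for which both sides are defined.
No, this is NOT an identity.

Claim: (ln(x))² = 2ln(x).
Test a specific point where both sides are defined: x = 1/2.
LHS = (ln(x))² ≈ 0.4805
RHS = 2ln(x) ≈ -1.3863
Since 0.4805 ≠ -1.3863, the equation fails at this point, so it cannot hold for every real x for which both sides are defined.
2ln(x) equals ln(x²), which is not the same as (ln x)².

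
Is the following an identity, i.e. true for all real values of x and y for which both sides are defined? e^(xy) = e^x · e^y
Claim: e^(xy) = e^x · e^y.
Test a specific point where both sides are defined: x = -2, y = 2.
LHS = e^(xy) ≈ 0.0183
RHS = e^x · e^y ≈ 1.0000
Since 0.0183 ≠ 1.0000, the equation fails at this point, so it cannot hold for all real values of x and y for which both sides are defined.
e^x · e^y = e^(x+y), not e^(xy).

Conclusion: No, this is NOT an identity.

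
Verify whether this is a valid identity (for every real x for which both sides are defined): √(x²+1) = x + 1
No, this is NOT an identity.

Claim: √(x²+1) = x + 1.
Test a specific point where both sides are defined: x = 3/2.
LHS = √(x²+1) ≈ 1.8028
RHS = x + 1 ≈ 2.5000
Since 1.8028 ≠ 2.5000, the equation fails at this point, so it cannot hold for every real x for which both sides are defined.
(x+1)² = x² + 2x + 1 ≠ x² + 1 unless x = 0.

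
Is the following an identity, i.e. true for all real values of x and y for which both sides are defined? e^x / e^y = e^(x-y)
Claim: e^x / e^y = e^(x-y).
Reasoning: 1/e^y = e^(-y), so e^x / e^y = e^x · e^(-y) = e^(x + (-y)) = e^(x-y) by the product rule for exponents.
So the two sides agree for all real values of x and y for which both sides are defined.

Conclusion: Yes, this is an identity.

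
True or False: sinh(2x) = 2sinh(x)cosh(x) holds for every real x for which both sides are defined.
True.

Claim: sinh(2x) = 2sinh(x)cosh(x).
Reasoning: 2sinh(x)cosh(x) = 2 · (e^x - e^-x)/2 · (e^x + e^-x)/2 = (e^(2x) - e^(-2x))/2 = sinh(2x).
So the two sides agree for every real x for which both sides are defined.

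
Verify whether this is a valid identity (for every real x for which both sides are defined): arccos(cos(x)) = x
No, this is NOT an identity.

Claim: arccos(cos(x)) = x.
Test a specific point where both sides are defined: x = -π/2.
LHS = arccos(cos(x)) ≈ 1.5708
RHS = x ≈ -1.5708
Since 1.5708 ≠ -1.5708, the equation fails at this point, so it cannot hold for every real x for which both sides are defined.
arccos only returns values in [0, π], so arccos(cos(x)) = x holds only for x in that interval, not for all real x.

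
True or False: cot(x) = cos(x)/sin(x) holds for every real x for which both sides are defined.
Claim: cot(x) = cos(x)/sin(x).
Reasoning: cot(x) is defined as 1/tan(x) = 1/(sin(x)/cos(x)) = cos(x)/sin(x), wherever sin(x) ≠ 0.
So the two sides agree for every real x for which both sides are defined.

Conclusion: True.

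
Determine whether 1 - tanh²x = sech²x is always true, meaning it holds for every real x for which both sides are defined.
Claim: 1 - tanh²x = sech²x.
Reasoning: Divide cosh²x - sinh²x = 1 through by cosh²x (never zero): 1 - tanh²x = 1/cosh²x = sech²x.
So the two sides agree for every real x for which both sides are defined.

Conclusion: Yes, this is an identity.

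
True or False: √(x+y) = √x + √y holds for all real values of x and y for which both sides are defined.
False.

Claim: √(x+y) = √x + √y.
Test a specific point where both sides are defined: x = 3/2, y = 1.
LHS = √(x+y) ≈ 1.5811
RHS = √x + √y ≈ 2.2247
Since 1.5811 ≠ 2.2247, the equation fails at this point, so it cannot hold for all real values of x and y for which both sides are defined.
Squaring the right side gives x + 2√(xy) + y, not x + y.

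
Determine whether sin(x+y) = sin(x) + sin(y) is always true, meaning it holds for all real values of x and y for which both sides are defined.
No, this is NOT an identity.

Claim: sin(x+y) = sin(x) + sin(y).
Test a specific point where both sides are defined: x = 2π/3, y = -π/2.
LHS = sin(x+y) ≈ 0.5000
RHS = sin(x) + sin(y) ≈ -0.1340
Since 0.5000 ≠ -0.1340, the equation fails at this point, so it cannot hold for all real values of x and y for which both sides are defined.
The correct expansion is sin(x+y) = sin(x)cos(y) + cos(x)sin(y); sine is not additive.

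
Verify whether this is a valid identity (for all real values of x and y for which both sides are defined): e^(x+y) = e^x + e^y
No, this is NOT an identity.

Claim: e^(x+y) = e^x + e^y.
Test a specific point where both sides are defined: x = -3, y = 3.
LHS = e^(x+y) ≈ 1.0000
RHS = e^x + e^y ≈ 20.1353
Since 1.0000 ≠ 20.1353, the equation fails at this point, so it cannot hold for all real values of x and y for which both sides are defined.
The correct rule is e^(x+y) = e^x · e^y (a product, not a sum).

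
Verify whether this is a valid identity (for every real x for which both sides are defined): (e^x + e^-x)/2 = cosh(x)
Yes, this is an identity.

Claim: (e^x + e^-x)/2 = cosh(x).
Reasoning: This is exactly the definition of the hyperbolic cosine: cosh(x) := (e^x + e^-x)/2.
So the two sides agree for every real x for which both sides are defined.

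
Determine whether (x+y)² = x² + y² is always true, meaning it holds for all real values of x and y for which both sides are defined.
No, this is NOT an identity.

Claim: (x+y)² = x² + y².
Test a specific point where both sides are defined: x = 3, y = -1.
LHS = (x+y)² ≈ 4.0000
RHS = x² + y² ≈ 10.0000
Since 4.0000 ≠ 10.0000, the equation fails at this point, so it cannot hold for all real values of x and y for which both sides are defined.
The correct expansion is (x+y)² = x² + 2xy + y²; the cross term 2xy is missing.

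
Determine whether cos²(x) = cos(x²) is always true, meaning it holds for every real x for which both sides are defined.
Claim: cos²(x) = cos(x²).
Test a specific point where both sides are defined: x = 3π/4.
LHS = cos²(x) ≈ 0.5000
RHS = cos(x²) ≈ 0.7442
Since 0.5000 ≠ 0.7442, the equation fails at this point, so it cannot hold for every real x for which both sides are defined.
cos²(x) means (cos x)², squaring the output; cos(x²) squares the input. These are different functions.

Conclusion: No, this is NOT an identity.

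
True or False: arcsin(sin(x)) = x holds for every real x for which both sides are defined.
Claim: arcsin(sin(x)) = x.
Test a specific point where both sides are defined: x = 2π/3.
LHS = arcsin(sin(x)) ≈ 1.0472
RHS = x ≈ 2.0944
Since 1.0472 ≠ 2.0944, the equation fails at this point, so it cannot hold for every real x for which both sides are defined.
arcsin only returns values in [-π/2, π/2], so arcsin(sin(x)) = x holds only for x in that interval, not for all real x.

Conclusion: False.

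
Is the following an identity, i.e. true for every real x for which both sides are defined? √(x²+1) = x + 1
No, this is NOT an identity.

Claim: √(x²+1) = x + 1.
Test a specific point where both sides are defined: x = -3.
LHS = √(x²+1) ≈ 3.1623
RHS = x + 1 ≈ -2.0000
Since 3.1623 ≠ -2.0000, the equation fails at this point, so it cannot hold for every real x for which both sides are defined.
(x+1)² = x² + 2x + 1 ≠ x² + 1 unless x = 0.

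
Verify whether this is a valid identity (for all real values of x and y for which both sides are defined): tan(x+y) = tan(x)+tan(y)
Claim: tan(x+y) = tan(x)+tan(y).
Test a specific point where both sides are defined: x = -π/4, y = -π/6.
LHS = tan(x+y) ≈ -3.7321
RHS = tan(x)+tan(y) ≈ -1.5774
Since -3.7321 ≠ -1.5774, the equation fails at this point, so it cannot hold for all real values of x and y for which both sides are defined.
The correct formula is tan(x+y) = (tan(x) + tan(y))/(1 - tan(x)tan(y)).

Conclusion: No, this is NOT an identity.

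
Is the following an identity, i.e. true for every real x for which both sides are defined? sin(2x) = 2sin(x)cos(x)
Claim: sin(2x) = 2sin(x)cos(x).
Reasoning: Put y = x in the addition formula sin(x+y) = sin(x)cos(y) + cos(x)sin(y): sin(2x) = sin(x)cos(x) + cos(x)sin(x) = 2sin(x)cos(x).
So the two sides agree for every real x for which both sides are defined.

Conclusion: Yes, this is an identity.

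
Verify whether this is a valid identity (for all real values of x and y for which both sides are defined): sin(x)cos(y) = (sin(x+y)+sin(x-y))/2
Claim: sin(x)cos(y) = (sin(x+y)+sin(x-y))/2.
Reasoning: sin(x+y) = sin(x)cos(y) + cos(x)sin(y) and sin(x-y) = sin(x)cos(y) - cos(x)sin(y). Adding, sin(x+y) + sin(x-y) = 2sin(x)cos(y); divide by 2.
So the two sides agree for all real values of x and y for which both sides are defined.

Conclusion: Yes, this is an identity.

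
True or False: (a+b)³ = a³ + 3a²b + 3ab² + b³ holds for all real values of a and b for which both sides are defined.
True.

Claim: (a+b)³ = a³ + 3a²b + 3ab² + b³.
Reasoning: (a+b)³ = (a+b)(a+b)² = (a+b)(a² + 2ab + b²) = a³ + 2a²b + ab² + a²b + 2ab² + b³ = a³ + 3a²b + 3ab² + b³.
So the two sides agree for all real values of a and b for which both sides are defined.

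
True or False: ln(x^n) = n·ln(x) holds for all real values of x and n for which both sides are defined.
True.

Claim: ln(x^n) = n·ln(x).
Reasoning: The right side requires x > 0. For x > 0, x^n = (e^(ln x))^n = e^(n·ln x), so taking ln of both sides gives ln(x^n) = n·ln(x).
So the two sides agree for all real values of x and n for which both sides are defined.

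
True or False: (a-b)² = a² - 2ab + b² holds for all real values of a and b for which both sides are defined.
True.

Claim: (a-b)² = a² - 2ab + b².
Reasoning: Expand: (a-b)² = (a-b)(a-b) = a·a - a·b - b·a + b·b = a² - 2ab + b².
So the two sides agree for all real values of a and b for which both sides are defined.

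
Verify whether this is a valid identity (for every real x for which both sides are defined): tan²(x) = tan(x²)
Claim: tan²(x) = tan(x²).
Test a specific point where both sides are defined: x = -π/4.
LHS = tan²(x) ≈ 1.0000
RHS = tan(x²) ≈ 0.7092
Since 1.0000 ≠ 0.7092, the equation fails at this point, so it cannot hold for every real x for which both sides are defined.
tan²(x) means (tan x)², squaring the output; tan(x²) squares the input. These are different functions.

Conclusion: No, this is NOT an identity.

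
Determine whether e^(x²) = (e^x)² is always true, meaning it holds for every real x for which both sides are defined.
No, this is NOT an identity.

Claim: e^(x²) = (e^x)².
Test a specific point where both sides are defined: x = -3.
LHS = e^(x²) ≈ 8103.0839
RHS = (e^x)² ≈ 0.0025
Since 8103.0839 ≠ 0.0025, the equation fails at this point, so it cannot hold for every real x for which both sides are defined.
(e^x)² = e^(2x), and 2x ≠ x² in general.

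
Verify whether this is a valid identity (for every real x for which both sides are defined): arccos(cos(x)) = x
Claim: arccos(cos(x)) = x.
Test a specific point where both sides are defined: x = -π/2.
LHS = arccos(cos(x)) ≈ 1.5708
RHS = x ≈ -1.5708
Since 1.5708 ≠ -1.5708, the equation fails at this point, so it cannot hold for every real x for which both sides are defined.
arccos only returns values in [0, π], so arccos(cos(x)) = x holds only for x in that interval, not for all real x.

Conclusion: No, this is NOT an identity.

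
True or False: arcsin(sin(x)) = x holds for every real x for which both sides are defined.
Claim: arcsin(sin(x)) = x.
Test a specific point where both sides are defined: x = 3π/4.
LHS = arcsin(sin(x)) ≈ 0.7854
RHS = x ≈ 2.3562
Since 0.7854 ≠ 2.3562, the equation fails at this point, so it cannot hold for every real x for which both sides are defined.
arcsin only returns values in [-π/2, π/2], so arcsin(sin(x)) = x holds only for x in that interval, not for all real x.

Conclusion: False.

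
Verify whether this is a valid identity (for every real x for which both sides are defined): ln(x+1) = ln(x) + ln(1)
Claim: ln(x+1) = ln(x) + ln(1).
Test a specific point where both sides are defined: x = 1.
LHS = ln(x+1) ≈ 0.6931
RHS = ln(x) + ln(1) ≈ 0.0000
Since 0.6931 ≠ 0.0000, the equation fails at this point, so it cannot hold for every real x for which both sides are defined.
ln(1) = 0, so the right side is just ln(x), which differs from ln(x+1).

Conclusion: No, this is NOT an identity.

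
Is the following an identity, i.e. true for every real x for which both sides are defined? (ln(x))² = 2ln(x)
Claim: (ln(x))² = 2ln(x).
Test a specific point where both sides are defined: x = 3.
LHS = (ln(x))² ≈ 1.2069
RHS = 2ln(x) ≈ 2.1972
Since 1.2069 ≠ 2.1972, the equation fails at this point, so it cannot hold for every real x for which both sides are defined.
2ln(x) equals ln(x²), which is not the same as (ln x)².

Conclusion: No, this is NOT an identity.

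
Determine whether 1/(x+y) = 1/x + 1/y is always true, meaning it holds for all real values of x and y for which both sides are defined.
Claim: 1/(x+y) = 1/x + 1/y.
Test a specific point where both sides are defined: x = 1, y = -2.
LHS = 1/(x+y) ≈ -1.0000
RHS = 1/x + 1/y ≈ 0.5000
Since -1.0000 ≠ 0.5000, the equation fails at this point, so it cannot hold for all real values of x and y for which both sides are defined.
1/x + 1/y = (x+y)/(xy), which is not 1/(x+y).

Conclusion: No, this is NOT an identity.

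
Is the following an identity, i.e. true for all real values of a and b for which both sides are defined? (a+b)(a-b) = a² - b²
Yes, this is an identity.

Claim: (a+b)(a-b) = a² - b².
Reasoning: Expand: (a+b)(a-b) = a² - ab + ba - b² = a² - b² (the cross terms cancel).
So the two sides agree for all real values of a and b for which both sides are defined.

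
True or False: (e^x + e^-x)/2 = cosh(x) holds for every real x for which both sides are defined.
True.

Claim: (e^x + e^-x)/2 = cosh(x).
Reasoning: This is exactly the definition of the hyperbolic cosine: cosh(x) := (e^x + e^-x)/2.
So the two sides agree for every real x for which both sides are defined.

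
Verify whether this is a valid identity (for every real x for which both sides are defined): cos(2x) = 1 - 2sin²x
Yes, this is an identity.

Claim: cos(2x) = 1 - 2sin²x.
Reasoning: cos(2x) = cos²x - sin²x. Replace cos²x by 1 - sin²x: (1 - sin²x) - sin²x = 1 - 2sin²x.
So the two sides agree for every real x for which both sides are defined.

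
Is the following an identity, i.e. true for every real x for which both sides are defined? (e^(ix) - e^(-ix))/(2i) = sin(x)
Claim: (e^(ix) - e^(-ix))/(2i) = sin(x).
Reasoning: By Euler's formula e^(ix) = cos(x) + i·sin(x) and e^(-ix) = cos(x) - i·sin(x). Subtracting cancels the cosine terms: e^(ix) - e^(-ix) = 2i·sin(x); divide by 2i.
So the two sides agree for every real x for which both sides are defined.

Conclusion: Yes, this is an identity.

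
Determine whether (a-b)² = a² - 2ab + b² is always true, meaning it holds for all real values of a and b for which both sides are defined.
Claim: (a-b)² = a² - 2ab + b².
Reasoning: Expand: (a-b)² = (a-b)(a-b) = a·a - a·b - b·a + b·b = a² - 2ab + b².
So the two sides agree for all real values of a and b for which both sides are defined.

Conclusion: Yes, this is an identity.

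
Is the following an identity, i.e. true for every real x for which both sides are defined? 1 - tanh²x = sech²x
Claim: 1 - tanh²x = sech²x.
Reasoning: Divide cosh²x - sinh²x = 1 through by cosh²x (never zero): 1 - tanh²x = 1/cosh²x = sech²x.
So the two sides agree for every real x for which both sides are defined.

Conclusion: Yes, this is an identity.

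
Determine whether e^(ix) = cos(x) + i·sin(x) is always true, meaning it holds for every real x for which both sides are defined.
Claim: e^(ix) = cos(x) + i·sin(x).
Reasoning: Euler's formula. Expand e^(ix) = Σ (ix)^k / k!. Since i² = -1, the even-k terms are Σ (-1)^m x^(2m)/(2m)! = cos(x) and the odd-k terms are i · Σ (-1)^m x^(2m+1)/(2m+1)! = i·sin(x).
So the two sides agree for every real x for which both sides are defined.

Conclusion: Yes, this is an identity.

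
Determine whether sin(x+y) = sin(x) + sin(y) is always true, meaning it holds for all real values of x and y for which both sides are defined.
No, this is NOT an identity.

Claim: sin(x+y) = sin(x) + sin(y).
Test a specific point where both sides are defined: x = π/2, y = -π/4.
LHS = sin(x+y) ≈ 0.7071
RHS = sin(x) + sin(y) ≈ 0.2929
Since 0.7071 ≠ 0.2929, the equation fails at this point, so it cannot hold for all real values of x and y for which both sides are defined.
The correct expansion is sin(x+y) = sin(x)cos(y) + cos(x)sin(y); sine is not additive.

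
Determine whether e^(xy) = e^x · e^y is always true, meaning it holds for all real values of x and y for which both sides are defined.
Claim: e^(xy) = e^x · e^y.
Test a specific point where both sides are defined: x = 3/2, y = 4.
LHS = e^(xy) ≈ 403.4288
RHS = e^x · e^y ≈ 244.6919
Since 403.4288 ≠ 244.6919, the equation fails at this point, so it cannot hold for all real values of x and y for which both sides are defined.
e^x · e^y = e^(x+y), not e^(xy).

Conclusion: No, this is NOT an identity.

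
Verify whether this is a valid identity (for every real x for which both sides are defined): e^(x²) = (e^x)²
Claim: e^(x²) = (e^x)².
Test a specific point where both sides are defined: x = 3.
LHS = e^(x²) ≈ 8103.0839
RHS = (e^x)² ≈ 403.4288
Since 8103.0839 ≠ 403.4288, the equation fails at this point, so it cannot hold for every real x for which both sides are defined.
(e^x)² = e^(2x), and 2x ≠ x² in general.

Conclusion: No, this is NOT an identity.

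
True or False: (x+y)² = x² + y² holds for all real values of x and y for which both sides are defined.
Claim: (x+y)² = x² + y².
Test a specific point where both sides are defined: x = -2, y = -3.
LHS = (x+y)² ≈ 25.0000
RHS = x² + y² ≈ 13.0000
Since 25.0000 ≠ 13.0000, the equation fails at this point, so it cannot hold for all real values of x and y for which both sides are defined.
The correct expansion is (x+y)² = x² + 2xy + y²; the cross term 2xy is missing.

Conclusion: False.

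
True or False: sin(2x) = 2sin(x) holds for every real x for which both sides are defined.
Claim: sin(2x) = 2sin(x).
Test a specific point where both sides are defined: x = π/6.
LHS = sin(2x) ≈ 0.8660
RHS = 2sin(x) ≈ 1.0000
Since 0.8660 ≠ 1.0000, the equation fails at this point, so it cannot hold for every real x for which both sides are defined.
The correct double-angle formula is sin(2x) = 2sin(x)cos(x).

Conclusion: False.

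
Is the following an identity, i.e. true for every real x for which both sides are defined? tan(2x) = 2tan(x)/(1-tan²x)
Claim: tan(2x) = 2tan(x)/(1-tan²x).
Reasoning: tan(2x) = sin(2x)/cos(2x) = 2sin(x)cos(x) / (cos²x - sin²x). Divide numerator and denominator by cos²x: 2tan(x) / (1 - tan²x).
So the two sides agree for every real x for which both sides are defined.

Conclusion: Yes, this is an identity.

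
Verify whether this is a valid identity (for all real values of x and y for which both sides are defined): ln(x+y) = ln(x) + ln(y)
No, this is NOT an identity.

Claim: ln(x+y) = ln(x) + ln(y).
Test a specific point where both sides are defined: x = 1/2, y = 3/2.
LHS = ln(x+y) ≈ 0.6931
RHS = ln(x) + ln(y) ≈ -0.2877
Since 0.6931 ≠ -0.2877, the equation fails at this point, so it cannot hold for all real values of x and y for which both sides are defined.
ln(x) + ln(y) = ln(xy), not ln(x+y).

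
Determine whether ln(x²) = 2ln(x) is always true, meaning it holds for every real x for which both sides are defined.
Claim: ln(x²) = 2ln(x).
Reasoning: The right side requires x > 0. For x > 0, x² = (e^(ln x))² = e^(2ln x), so ln(x²) = 2ln(x). (For x < 0 the right side is undefined, so those values are outside the claim.)
So the two sides agree for every real x for which both sides are defined.

Conclusion: Yes, this is an identity.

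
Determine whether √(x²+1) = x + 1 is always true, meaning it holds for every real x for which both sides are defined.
No, this is NOT an identity.

Claim: √(x²+1) = x + 1.
Test a specific point where both sides are defined: x = 1/2.
LHS = √(x²+1) ≈ 1.1180
RHS = x + 1 ≈ 1.5000
Since 1.1180 ≠ 1.5000, the equation fails at this point, so it cannot hold for every real x for which both sides are defined.
(x+1)² = x² + 2x + 1 ≠ x² + 1 unless x = 0.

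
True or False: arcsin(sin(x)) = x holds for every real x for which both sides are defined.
Claim: arcsin(sin(x)) = x.
Test a specific point where both sides are defined: x = π.
LHS = arcsin(sin(x)) ≈ 0.0000
RHS = x ≈ 3.1416
Since 0.0000 ≠ 3.1416, the equation fails at this point, so it cannot hold for every real x for which both sides are defined.
arcsin only returns values in [-π/2, π/2], so arcsin(sin(x)) = x holds only for x in that interval, not for all real x.

Conclusion: False.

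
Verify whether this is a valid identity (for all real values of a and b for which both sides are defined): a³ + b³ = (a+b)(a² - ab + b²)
Claim: a³ + b³ = (a+b)(a² - ab + b²).
Reasoning: Expand the right side: (a+b)(a² - ab + b²) = a³ - a²b + ab² + a²b - ab² + b³ = a³ + b³ (the middle terms cancel in pairs).
So the two sides agree for all real values of a and b for which both sides are defined.

Conclusion: Yes, this is an identity.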